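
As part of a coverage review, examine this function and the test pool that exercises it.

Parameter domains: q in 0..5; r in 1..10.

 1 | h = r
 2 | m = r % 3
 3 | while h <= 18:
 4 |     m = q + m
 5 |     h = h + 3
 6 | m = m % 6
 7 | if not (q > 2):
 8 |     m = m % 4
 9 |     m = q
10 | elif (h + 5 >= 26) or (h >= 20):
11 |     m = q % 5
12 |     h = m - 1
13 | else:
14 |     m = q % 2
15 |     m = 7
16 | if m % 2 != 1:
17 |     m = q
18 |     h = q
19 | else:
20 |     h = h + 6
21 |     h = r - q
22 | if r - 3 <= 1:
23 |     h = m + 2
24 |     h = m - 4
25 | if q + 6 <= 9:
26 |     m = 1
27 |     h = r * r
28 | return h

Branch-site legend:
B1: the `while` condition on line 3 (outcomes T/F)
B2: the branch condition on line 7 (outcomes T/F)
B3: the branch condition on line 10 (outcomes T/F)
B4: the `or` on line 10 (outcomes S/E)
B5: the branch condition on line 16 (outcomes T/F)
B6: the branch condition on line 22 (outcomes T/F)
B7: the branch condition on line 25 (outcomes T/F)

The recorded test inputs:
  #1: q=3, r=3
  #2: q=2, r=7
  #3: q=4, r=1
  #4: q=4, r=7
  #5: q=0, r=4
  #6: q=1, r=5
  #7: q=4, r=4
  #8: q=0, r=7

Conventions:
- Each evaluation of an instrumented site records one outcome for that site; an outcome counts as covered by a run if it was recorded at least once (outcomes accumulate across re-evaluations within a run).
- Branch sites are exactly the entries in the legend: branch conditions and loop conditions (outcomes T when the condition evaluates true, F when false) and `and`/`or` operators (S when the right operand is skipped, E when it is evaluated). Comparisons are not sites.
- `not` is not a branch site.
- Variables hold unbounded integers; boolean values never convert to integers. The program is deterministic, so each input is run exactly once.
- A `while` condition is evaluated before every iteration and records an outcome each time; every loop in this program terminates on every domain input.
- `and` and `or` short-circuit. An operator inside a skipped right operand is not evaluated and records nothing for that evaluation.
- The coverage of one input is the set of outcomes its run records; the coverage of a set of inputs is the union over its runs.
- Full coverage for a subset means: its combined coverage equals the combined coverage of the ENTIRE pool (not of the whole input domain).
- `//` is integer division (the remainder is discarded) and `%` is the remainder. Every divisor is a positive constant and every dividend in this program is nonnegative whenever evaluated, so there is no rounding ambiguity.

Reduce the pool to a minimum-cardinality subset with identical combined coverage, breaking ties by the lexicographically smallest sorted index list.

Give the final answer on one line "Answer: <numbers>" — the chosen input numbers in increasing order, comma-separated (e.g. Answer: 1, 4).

run #1 (q=3, r=3) runs B1->T, B1->T, B1->T, B1->T, B1->T, B1->T, B1->F, B2->F, B4->S, B3->T, B5->F, B6->T, B7->T; records B1=T, B1=F, B2=F, B3=T, B4=S, B5=F, B6=T, B7=T
run #2 (q=2, r=7) runs B1->T, B1->T, B1->T, B1->T, B1->F, B2->T, B5->T, B6->F, B7->T; records B1=T, B1=F, B2=T, B5=T, B6=F, B7=T
run #3 (q=4, r=1) runs B1->T, B1->T, B1->T, B1->T, B1->T, B1->T, B1->F, B2->F, B4->E, B3->F, B5->F, B6->T, B7->F; records B1=T, B1=F, B2=F, B3=F, B4=E, B5=F, B6=T, B7=F
run #4 (q=4, r=7) runs B1->T, B1->T, B1->T, B1->T, B1->F, B2->F, B4->E, B3->F, B5->F, B6->F, B7->F; records B1=T, B1=F, B2=F, B3=F, B4=E, B5=F, B6=F, B7=F
run #5 (q=0, r=4) runs B1->T, B1->T, B1->T, B1->T, B1->T, B1->F, B2->T, B5->T, B6->T, B7->T; records B1=T, B1=F, B2=T, B5=T, B6=T, B7=T
run #6 (q=1, r=5) runs B1->T, B1->T, B1->T, B1->T, B1->T, B1->F, B2->T, B5->F, B6->F, B7->T; records B1=T, B1=F, B2=T, B5=F, B6=F, B7=T
run #7 (q=4, r=4) runs B1->T, B1->T, B1->T, B1->T, B1->T, B1->F, B2->F, B4->E, B3->F, B5->F, B6->T, B7->F; records B1=T, B1=F, B2=F, B3=F, B4=E, B5=F, B6=T, B7=F
run #8 (q=0, r=7) runs B1->T, B1->T, B1->T, B1->T, B1->F, B2->T, B5->T, B6->F, B7->T; records B1=T, B1=F, B2=T, B5=T, B6=F, B7=T
pool-wide coverage (14 outcomes): B1=T, B1=F, B2=T, B2=F, B3=T, B3=F, B4=S, B4=E, B5=T, B5=F, B6=T, B6=F, B7=T, B7=F
every size-1 subset falls short of the 14 outcomes (best: 8/14)
every size-2 subset falls short of the 14 outcomes (best: 12/14)
at size 3, {1, 2, 3} reaches all 14 outcomes; every lexicographically earlier size-3 subset fails

Answer: 1, 2, 3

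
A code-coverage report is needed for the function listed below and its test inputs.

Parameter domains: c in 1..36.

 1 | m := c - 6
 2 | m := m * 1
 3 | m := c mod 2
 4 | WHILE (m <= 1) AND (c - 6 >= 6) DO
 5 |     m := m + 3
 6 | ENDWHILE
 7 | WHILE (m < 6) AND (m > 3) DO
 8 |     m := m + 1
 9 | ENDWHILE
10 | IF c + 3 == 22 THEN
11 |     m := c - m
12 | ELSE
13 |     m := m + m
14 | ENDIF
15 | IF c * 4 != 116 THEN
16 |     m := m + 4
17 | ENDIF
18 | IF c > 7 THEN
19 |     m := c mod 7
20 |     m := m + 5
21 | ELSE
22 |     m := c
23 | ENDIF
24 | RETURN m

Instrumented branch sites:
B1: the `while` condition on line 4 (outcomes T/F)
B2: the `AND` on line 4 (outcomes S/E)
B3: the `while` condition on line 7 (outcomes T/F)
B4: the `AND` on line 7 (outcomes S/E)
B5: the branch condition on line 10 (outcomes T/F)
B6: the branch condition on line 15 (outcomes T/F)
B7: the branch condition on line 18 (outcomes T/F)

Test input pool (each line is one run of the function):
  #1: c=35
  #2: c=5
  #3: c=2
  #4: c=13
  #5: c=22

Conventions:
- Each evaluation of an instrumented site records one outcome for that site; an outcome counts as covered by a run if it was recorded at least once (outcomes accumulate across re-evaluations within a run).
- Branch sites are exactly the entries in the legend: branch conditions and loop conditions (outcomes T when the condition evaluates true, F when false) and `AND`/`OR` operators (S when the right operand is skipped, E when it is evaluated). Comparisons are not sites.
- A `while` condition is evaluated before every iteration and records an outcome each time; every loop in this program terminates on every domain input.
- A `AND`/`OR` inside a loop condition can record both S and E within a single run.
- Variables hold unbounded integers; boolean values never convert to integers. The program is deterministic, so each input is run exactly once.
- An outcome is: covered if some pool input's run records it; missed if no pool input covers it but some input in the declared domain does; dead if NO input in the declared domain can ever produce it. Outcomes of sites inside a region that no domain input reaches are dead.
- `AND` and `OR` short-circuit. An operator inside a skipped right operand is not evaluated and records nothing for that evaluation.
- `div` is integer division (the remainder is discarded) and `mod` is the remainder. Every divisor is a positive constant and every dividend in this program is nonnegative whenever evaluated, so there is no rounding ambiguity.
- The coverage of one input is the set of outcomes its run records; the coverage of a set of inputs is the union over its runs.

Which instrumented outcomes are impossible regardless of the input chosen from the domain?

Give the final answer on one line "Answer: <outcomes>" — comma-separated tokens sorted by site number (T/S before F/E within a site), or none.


checking every outcome against all 36 domain inputs:
  reachable outcomes have witnesses, e.g. B1=T (e.g. c=12), B1=F (e.g. c=1), B2=S (e.g. c=12), B2=E (e.g. c=1)
Answer: none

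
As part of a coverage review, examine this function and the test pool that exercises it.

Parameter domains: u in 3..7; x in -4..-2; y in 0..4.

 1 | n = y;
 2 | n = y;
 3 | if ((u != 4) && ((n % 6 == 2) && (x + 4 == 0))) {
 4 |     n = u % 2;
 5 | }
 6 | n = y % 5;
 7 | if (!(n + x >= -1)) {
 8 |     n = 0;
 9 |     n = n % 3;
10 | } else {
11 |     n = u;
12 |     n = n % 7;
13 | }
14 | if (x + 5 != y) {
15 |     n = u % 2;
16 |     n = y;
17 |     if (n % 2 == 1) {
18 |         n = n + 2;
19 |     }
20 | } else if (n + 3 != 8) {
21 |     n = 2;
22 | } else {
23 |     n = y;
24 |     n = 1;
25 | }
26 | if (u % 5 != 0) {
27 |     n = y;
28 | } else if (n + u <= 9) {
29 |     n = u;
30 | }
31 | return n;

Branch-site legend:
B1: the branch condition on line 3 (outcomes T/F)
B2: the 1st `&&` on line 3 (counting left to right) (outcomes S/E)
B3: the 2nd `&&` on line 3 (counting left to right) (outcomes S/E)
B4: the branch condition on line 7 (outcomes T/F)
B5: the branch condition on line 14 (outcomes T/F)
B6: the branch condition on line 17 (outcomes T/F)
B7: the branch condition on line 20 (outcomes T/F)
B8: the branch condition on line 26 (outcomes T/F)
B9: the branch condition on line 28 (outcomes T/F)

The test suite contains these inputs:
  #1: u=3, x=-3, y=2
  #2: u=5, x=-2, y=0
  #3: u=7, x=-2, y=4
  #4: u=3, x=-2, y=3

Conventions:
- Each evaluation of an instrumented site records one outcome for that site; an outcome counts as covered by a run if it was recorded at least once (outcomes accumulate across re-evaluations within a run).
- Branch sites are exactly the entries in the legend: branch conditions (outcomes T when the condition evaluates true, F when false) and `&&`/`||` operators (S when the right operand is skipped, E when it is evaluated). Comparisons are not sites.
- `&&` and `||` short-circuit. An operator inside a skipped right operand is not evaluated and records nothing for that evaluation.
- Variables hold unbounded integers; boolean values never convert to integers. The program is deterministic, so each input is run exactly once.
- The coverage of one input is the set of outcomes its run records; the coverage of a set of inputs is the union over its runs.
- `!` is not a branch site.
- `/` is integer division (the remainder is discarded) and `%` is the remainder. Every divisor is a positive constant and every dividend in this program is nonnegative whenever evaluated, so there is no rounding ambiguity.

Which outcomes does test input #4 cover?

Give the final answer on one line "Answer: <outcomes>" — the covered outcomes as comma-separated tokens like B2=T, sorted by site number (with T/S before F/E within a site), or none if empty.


Running input #4 (u=3, x=-2, y=3), event by event:
  B2->E, B3->S, B1->F, B4->F, B5->F, B7->T, B8->T
as a set, this run covers: B1=F, B2=E, B3=S, B4=F, B5=F, B7=T, B8=T
Answer: B1=F, B2=E, B3=S, B4=F, B5=F, B7=T, B8=T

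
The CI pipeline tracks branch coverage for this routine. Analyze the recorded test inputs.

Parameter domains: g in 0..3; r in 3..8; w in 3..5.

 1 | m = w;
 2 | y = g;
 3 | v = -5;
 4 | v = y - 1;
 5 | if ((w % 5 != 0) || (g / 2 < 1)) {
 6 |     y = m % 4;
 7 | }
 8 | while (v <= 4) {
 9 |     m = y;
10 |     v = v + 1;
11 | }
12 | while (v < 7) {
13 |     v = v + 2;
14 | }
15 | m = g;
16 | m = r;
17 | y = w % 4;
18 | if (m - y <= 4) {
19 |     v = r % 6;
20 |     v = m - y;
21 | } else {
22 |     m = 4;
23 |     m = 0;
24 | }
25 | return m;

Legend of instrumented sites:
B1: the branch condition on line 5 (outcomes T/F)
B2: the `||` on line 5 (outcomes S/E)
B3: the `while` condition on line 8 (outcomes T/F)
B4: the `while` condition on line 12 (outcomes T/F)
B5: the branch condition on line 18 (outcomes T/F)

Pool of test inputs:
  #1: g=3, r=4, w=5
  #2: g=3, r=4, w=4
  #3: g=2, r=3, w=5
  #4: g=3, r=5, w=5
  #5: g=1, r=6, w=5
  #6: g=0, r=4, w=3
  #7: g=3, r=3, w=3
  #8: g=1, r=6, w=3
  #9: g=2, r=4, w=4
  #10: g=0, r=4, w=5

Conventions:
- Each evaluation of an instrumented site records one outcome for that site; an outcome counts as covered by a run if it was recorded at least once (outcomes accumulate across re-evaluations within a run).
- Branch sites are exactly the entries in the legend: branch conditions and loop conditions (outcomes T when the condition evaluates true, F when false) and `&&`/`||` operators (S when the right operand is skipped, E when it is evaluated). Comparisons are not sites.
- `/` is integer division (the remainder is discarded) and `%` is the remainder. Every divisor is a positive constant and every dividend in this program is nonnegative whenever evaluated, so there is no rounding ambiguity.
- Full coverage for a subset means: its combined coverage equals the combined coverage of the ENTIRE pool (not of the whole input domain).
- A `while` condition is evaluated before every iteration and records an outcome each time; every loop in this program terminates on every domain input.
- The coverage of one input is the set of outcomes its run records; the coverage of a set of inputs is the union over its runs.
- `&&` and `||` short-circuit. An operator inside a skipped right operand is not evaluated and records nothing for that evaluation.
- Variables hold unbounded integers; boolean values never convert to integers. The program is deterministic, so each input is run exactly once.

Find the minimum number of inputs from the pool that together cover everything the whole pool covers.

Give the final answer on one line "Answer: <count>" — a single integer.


test 1 (g=3, r=4, w=5) fires B2->E, B1->F, B3->T, B3->T, B3->T, B3->F, B4->T, B4->F, B5->T; hits B1=F, B2=E, B3=T, B3=F, B4=T, B4=F, B5=T
test 2 (g=3, r=4, w=4) fires B2->S, B1->T, B3->T, B3->T, B3->T, B3->F, B4->T, B4->F, B5->T; hits B1=T, B2=S, B3=T, B3=F, B4=T, B4=F, B5=T
test 3 (g=2, r=3, w=5) fires B2->E, B1->F, B3->T, B3->T, B3->T, B3->T, B3->F, B4->T, B4->F, B5->T; hits B1=F, B2=E, B3=T, B3=F, B4=T, B4=F, B5=T
test 4 (g=3, r=5, w=5) fires B2->E, B1->F, B3->T, B3->T, B3->T, B3->F, B4->T, B4->F, B5->T; hits B1=F, B2=E, B3=T, B3=F, B4=T, B4=F, B5=T
test 5 (g=1, r=6, w=5) fires B2->E, B1->T, B3->T, B3->T, B3->T, B3->T, B3->T, B3->F, B4->T, B4->F, B5->F; hits B1=T, B2=E, B3=T, B3=F, B4=T, B4=F, B5=F
test 6 (g=0, r=4, w=3) fires B2->S, B1->T, B3->T, B3->T, B3->T, B3->T, B3->T, B3->T, B3->F, B4->T, B4->F, B5->T; hits B1=T, B2=S, B3=T, B3=F, B4=T, B4=F, B5=T
test 7 (g=3, r=3, w=3) fires B2->S, B1->T, B3->T, B3->T, B3->T, B3->F, B4->T, B4->F, B5->T; hits B1=T, B2=S, B3=T, B3=F, B4=T, B4=F, B5=T
test 8 (g=1, r=6, w=3) fires B2->S, B1->T, B3->T, B3->T, B3->T, B3->T, B3->T, B3->F, B4->T, B4->F, B5->T; hits B1=T, B2=S, B3=T, B3=F, B4=T, B4=F, B5=T
test 9 (g=2, r=4, w=4) fires B2->S, B1->T, B3->T, B3->T, B3->T, B3->T, B3->F, B4->T, B4->F, B5->T; hits B1=T, B2=S, B3=T, B3=F, B4=T, B4=F, B5=T
test 10 (g=0, r=4, w=5) fires B2->E, B1->T, B3->T, B3->T, B3->T, B3->T, B3->T, B3->T, B3->F, B4->T, B4->F, B5->T; hits B1=T, B2=E, B3=T, B3=F, B4=T, B4=F, B5=T
pool-wide coverage (10 outcomes): B1=T, B1=F, B2=S, B2=E, B3=T, B3=F, B4=T, B4=F, B5=T, B5=F
checked all size-1 subsets: none covers 10 outcomes (max 7/10)
checked all size-2 subsets: none covers 10 outcomes (max 9/10)
at size 3, {1, 2, 5} reaches all 10 outcomes; every lexicographically earlier size-3 subset fails
Answer: 3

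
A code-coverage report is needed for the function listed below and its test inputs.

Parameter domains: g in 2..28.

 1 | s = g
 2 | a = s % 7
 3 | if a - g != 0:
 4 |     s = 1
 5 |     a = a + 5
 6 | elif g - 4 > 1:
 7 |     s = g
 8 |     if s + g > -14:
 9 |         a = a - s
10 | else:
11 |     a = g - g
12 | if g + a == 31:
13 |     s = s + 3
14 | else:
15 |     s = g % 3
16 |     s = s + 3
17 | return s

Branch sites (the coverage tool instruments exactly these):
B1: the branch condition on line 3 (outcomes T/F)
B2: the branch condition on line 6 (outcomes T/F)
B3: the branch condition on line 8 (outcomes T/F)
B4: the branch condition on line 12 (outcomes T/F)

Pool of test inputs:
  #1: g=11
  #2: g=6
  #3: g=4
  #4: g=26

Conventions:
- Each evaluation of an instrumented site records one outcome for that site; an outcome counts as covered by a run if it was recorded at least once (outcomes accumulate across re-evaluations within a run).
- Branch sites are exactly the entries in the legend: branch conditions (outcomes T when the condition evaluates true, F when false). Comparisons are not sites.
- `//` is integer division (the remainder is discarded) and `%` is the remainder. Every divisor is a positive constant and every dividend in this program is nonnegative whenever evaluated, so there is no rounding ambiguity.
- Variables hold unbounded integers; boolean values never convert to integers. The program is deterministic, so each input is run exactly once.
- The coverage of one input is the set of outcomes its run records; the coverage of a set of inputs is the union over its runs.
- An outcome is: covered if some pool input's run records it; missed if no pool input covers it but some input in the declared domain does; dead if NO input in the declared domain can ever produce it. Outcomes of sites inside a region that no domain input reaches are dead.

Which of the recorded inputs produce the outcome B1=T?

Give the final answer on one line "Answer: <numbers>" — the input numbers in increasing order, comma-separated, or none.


input #1 (g=11): produces B1=T
input #2 (g=6): does not produce B1=T
input #3 (g=4): does not produce B1=T
input #4 (g=26): produces B1=T
Answer: 1, 4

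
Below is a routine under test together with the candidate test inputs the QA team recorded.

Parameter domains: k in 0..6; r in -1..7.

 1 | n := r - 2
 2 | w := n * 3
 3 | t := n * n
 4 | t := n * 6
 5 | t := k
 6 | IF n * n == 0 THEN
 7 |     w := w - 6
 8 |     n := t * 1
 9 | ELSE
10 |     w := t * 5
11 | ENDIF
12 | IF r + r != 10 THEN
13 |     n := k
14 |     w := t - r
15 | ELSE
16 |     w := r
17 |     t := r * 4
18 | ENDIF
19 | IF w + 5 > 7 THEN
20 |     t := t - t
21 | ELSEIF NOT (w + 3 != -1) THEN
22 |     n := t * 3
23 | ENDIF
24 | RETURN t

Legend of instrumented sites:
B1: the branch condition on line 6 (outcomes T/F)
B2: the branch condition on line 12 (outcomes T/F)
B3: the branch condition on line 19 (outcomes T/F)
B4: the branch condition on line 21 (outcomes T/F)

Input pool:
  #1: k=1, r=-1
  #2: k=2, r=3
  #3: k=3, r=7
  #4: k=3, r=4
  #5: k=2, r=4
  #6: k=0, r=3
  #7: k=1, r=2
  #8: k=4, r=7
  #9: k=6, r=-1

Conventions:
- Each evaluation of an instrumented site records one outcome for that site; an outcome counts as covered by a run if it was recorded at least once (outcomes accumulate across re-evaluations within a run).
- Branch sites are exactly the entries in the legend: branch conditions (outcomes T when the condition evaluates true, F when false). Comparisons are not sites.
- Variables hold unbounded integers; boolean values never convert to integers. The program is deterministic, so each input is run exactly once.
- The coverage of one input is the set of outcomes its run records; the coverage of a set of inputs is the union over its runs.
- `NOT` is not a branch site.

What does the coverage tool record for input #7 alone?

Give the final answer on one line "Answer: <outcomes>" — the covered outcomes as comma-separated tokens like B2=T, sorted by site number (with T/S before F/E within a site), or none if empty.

Simulating input #7 (k=1, r=2) step by step:
  B1->T, B2->T, B3->F, B4->F
deduplicating events, the covered set is: B1=T, B2=T, B3=F, B4=F

Answer: B1=T, B2=T, B3=F, B4=F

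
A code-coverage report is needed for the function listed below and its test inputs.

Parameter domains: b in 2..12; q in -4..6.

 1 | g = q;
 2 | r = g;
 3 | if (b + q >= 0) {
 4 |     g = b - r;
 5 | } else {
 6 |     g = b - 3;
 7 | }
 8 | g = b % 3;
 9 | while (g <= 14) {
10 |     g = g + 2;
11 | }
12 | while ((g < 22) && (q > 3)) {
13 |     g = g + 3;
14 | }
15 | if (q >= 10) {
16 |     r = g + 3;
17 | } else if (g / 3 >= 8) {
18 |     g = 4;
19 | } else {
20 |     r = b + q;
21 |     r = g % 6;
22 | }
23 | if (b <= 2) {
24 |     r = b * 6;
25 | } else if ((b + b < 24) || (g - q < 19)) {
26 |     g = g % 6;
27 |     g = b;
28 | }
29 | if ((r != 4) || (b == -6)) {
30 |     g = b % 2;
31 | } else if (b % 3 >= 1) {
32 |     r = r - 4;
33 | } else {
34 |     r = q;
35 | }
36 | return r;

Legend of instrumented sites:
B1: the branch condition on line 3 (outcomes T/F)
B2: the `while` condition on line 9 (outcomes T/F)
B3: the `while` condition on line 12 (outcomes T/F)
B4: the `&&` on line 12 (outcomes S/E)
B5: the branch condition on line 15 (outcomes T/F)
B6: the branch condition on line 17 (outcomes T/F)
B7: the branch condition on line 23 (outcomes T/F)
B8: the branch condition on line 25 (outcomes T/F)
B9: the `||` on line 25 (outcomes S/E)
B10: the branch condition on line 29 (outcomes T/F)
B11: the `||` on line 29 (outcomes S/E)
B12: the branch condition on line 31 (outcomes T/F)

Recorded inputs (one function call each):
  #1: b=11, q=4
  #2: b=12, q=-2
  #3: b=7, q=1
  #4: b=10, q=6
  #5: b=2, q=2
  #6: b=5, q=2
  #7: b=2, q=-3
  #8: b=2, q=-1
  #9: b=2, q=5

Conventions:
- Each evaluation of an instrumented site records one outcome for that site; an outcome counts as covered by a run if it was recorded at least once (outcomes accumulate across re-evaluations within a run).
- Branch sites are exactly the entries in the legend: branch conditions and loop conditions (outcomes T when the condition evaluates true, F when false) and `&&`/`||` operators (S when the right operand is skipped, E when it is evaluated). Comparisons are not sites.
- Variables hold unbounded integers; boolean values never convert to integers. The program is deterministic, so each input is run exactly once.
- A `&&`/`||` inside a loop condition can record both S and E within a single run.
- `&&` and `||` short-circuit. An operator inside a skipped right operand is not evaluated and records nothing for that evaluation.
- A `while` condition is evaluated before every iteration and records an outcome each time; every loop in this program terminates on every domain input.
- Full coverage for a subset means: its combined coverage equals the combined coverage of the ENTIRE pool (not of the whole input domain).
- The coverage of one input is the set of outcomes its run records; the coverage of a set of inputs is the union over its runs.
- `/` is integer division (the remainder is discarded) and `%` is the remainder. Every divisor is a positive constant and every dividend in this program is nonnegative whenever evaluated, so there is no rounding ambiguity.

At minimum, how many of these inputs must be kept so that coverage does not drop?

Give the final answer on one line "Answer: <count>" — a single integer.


run #1 (b=11, q=4) runs B1->T, B2->T, B2->T, B2->T, B2->T, B2->T, B2->T, B2->T, B2->F, B4->E, B3->T, B4->E, B3->T, B4->S, ...; records B1=T, B2=T, B2=F, B3=T, B3=F, B4=S, B4=E, B5=F, B6=F, B7=F, B8=T, B9=S, B10=F, B11=E, B12=T
run #2 (b=12, q=-2) runs B1->T, B2->T, B2->T, B2->T, B2->T, B2->T, B2->T, B2->T, B2->T, B2->F, B4->E, B3->F, B5->F, B6->F, ...; records B1=T, B2=T, B2=F, B3=F, B4=E, B5=F, B6=F, B7=F, B8=T, B9=E, B10=F, B11=E, B12=F
run #3 (b=7, q=1) runs B1->T, B2->T, B2->T, B2->T, B2->T, B2->T, B2->T, B2->T, B2->F, B4->E, B3->F, B5->F, B6->F, B7->F, ...; records B1=T, B2=T, B2=F, B3=F, B4=E, B5=F, B6=F, B7=F, B8=T, B9=S, B10=T, B11=S
run #4 (b=10, q=6) runs B1->T, B2->T, B2->T, B2->T, B2->T, B2->T, B2->T, B2->T, B2->F, B4->E, B3->T, B4->E, B3->T, B4->E, ...; records B1=T, B2=T, B2=F, B3=T, B3=F, B4=S, B4=E, B5=F, B6=T, B7=F, B8=T, B9=S, B10=T, B11=S
run #5 (b=2, q=2) runs B1->T, B2->T, B2->T, B2->T, B2->T, B2->T, B2->T, B2->T, B2->F, B4->E, B3->F, B5->F, B6->F, B7->T, ...; records B1=T, B2=T, B2=F, B3=F, B4=E, B5=F, B6=F, B7=T, B10=T, B11=S
run #6 (b=5, q=2) runs B1->T, B2->T, B2->T, B2->T, B2->T, B2->T, B2->T, B2->T, B2->F, B4->E, B3->F, B5->F, B6->F, B7->F, ...; records B1=T, B2=T, B2=F, B3=F, B4=E, B5=F, B6=F, B7=F, B8=T, B9=S, B10=F, B11=E, B12=T
run #7 (b=2, q=-3) runs B1->F, B2->T, B2->T, B2->T, B2->T, B2->T, B2->T, B2->T, B2->F, B4->E, B3->F, B5->F, B6->F, B7->T, ...; records B1=F, B2=T, B2=F, B3=F, B4=E, B5=F, B6=F, B7=T, B10=T, B11=S
run #8 (b=2, q=-1) runs B1->T, B2->T, B2->T, B2->T, B2->T, B2->T, B2->T, B2->T, B2->F, B4->E, B3->F, B5->F, B6->F, B7->T, ...; records B1=T, B2=T, B2=F, B3=F, B4=E, B5=F, B6=F, B7=T, B10=T, B11=S
run #9 (b=2, q=5) runs B1->T, B2->T, B2->T, B2->T, B2->T, B2->T, B2->T, B2->T, B2->F, B4->E, B3->T, B4->E, B3->T, B4->S, ...; records B1=T, B2=T, B2=F, B3=T, B3=F, B4=S, B4=E, B5=F, B6=F, B7=T, B10=T, B11=S
pool-wide coverage (22 outcomes): B1=T, B1=F, B2=T, B2=F, B3=T, B3=F, B4=S, B4=E, B5=F, B6=T, B6=F, B7=T, B7=F, B8=T, B9=S, B9=E, B10=T, B10=F, B11=S, B11=E, B12=T, B12=F
every size-1 subset falls short of the 22 outcomes (best: 15/22)
every size-2 subset falls short of the 22 outcomes (best: 19/22)
every size-3 subset falls short of the 22 outcomes (best: 21/22)
at size 4, {1, 2, 4, 7} reaches all 22 outcomes; every lexicographically earlier size-4 subset fails
Answer: 4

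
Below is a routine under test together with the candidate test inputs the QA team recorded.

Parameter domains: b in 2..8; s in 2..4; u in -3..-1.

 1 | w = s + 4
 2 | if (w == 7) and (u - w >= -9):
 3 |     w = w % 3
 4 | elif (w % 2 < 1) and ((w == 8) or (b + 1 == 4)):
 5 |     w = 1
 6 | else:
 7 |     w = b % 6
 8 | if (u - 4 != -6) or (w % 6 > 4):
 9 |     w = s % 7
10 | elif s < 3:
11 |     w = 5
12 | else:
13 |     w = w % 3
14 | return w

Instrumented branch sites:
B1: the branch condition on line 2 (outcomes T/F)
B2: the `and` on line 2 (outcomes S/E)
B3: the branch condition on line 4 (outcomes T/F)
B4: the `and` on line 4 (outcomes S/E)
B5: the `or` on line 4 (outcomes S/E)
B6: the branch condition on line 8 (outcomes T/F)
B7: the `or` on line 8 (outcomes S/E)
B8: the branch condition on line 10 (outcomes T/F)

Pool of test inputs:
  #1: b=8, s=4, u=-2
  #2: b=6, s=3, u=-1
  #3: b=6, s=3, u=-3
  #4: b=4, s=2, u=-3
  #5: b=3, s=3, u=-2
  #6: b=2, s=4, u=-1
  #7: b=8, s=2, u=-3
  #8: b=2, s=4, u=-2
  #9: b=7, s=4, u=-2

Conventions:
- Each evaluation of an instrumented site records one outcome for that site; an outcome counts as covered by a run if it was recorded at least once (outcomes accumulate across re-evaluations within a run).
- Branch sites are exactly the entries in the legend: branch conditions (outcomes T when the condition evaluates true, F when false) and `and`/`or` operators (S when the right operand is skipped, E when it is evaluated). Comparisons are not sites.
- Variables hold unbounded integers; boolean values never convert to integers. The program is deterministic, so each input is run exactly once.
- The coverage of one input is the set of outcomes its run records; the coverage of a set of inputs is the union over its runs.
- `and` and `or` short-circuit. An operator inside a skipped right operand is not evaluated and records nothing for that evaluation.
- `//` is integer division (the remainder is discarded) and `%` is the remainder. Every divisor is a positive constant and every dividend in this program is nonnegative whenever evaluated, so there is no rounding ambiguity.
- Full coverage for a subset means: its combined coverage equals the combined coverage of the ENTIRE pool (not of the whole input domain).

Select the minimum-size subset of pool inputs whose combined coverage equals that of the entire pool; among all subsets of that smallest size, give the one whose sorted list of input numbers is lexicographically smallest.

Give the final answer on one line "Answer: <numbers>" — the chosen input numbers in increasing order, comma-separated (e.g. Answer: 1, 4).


run #1 (b=8, s=4, u=-2) records B1=F, B2=S, B3=T, B4=E, B5=S, B6=F, B7=E, B8=F
run #2 (b=6, s=3, u=-1) records B1=T, B2=E, B6=T, B7=S
run #3 (b=6, s=3, u=-3) records B1=F, B2=E, B3=F, B4=S, B6=T, B7=S
run #4 (b=4, s=2, u=-3) records B1=F, B2=S, B3=F, B4=E, B5=E, B6=T, B7=S
run #5 (b=3, s=3, u=-2) records B1=T, B2=E, B6=F, B7=E, B8=F
run #6 (b=2, s=4, u=-1) records B1=F, B2=S, B3=T, B4=E, B5=S, B6=T, B7=S
run #7 (b=8, s=2, u=-3) records B1=F, B2=S, B3=F, B4=E, B5=E, B6=T, B7=S
run #8 (b=2, s=4, u=-2) records B1=F, B2=S, B3=T, B4=E, B5=S, B6=F, B7=E, B8=F
run #9 (b=7, s=4, u=-2) records B1=F, B2=S, B3=T, B4=E, B5=S, B6=F, B7=E, B8=F
union over all inputs: B1=T, B1=F, B2=S, B2=E, B3=T, B3=F, B4=S, B4=E, B5=S, B5=E, B6=T, B6=F, B7=S, B7=E, B8=F (15 outcomes)
size 1 is not enough: best union over all size-1 subsets is 8/15
size 2 is not enough: best union over all size-2 subsets is 13/15
size 3 is not enough: best union over all size-3 subsets is 14/15
size 4: inputs {1, 2, 3, 4} cover all 15 outcomes, and no lexicographically smaller subset of this size does
Answer: 1, 2, 3, 4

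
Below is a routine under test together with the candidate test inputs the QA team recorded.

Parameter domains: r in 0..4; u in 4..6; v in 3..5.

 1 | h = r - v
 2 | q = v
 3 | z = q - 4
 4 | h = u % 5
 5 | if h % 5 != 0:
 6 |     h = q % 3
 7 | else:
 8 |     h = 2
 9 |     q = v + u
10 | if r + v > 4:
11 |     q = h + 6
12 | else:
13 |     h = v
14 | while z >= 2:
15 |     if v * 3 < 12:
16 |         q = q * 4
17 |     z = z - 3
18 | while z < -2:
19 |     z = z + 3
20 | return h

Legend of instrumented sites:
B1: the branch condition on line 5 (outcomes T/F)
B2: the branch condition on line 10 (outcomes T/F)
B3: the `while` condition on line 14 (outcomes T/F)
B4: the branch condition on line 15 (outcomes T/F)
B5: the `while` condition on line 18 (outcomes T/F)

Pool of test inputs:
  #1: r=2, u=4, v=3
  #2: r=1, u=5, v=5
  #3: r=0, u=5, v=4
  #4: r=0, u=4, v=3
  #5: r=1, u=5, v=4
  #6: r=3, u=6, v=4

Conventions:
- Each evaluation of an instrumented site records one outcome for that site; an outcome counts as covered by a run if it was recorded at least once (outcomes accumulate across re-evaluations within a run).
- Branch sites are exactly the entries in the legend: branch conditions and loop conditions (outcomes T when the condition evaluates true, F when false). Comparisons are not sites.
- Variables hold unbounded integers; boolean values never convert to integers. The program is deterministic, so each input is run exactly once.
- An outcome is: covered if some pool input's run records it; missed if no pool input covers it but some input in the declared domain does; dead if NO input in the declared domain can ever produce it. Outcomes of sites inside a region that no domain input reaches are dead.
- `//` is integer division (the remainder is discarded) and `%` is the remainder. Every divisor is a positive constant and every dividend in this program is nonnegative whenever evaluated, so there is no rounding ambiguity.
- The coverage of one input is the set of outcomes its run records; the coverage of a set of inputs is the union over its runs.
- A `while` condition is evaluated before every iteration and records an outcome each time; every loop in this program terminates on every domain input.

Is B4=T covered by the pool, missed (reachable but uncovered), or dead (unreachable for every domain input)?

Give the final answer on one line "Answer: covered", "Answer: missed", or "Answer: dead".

no pool input records B4=T
checking all 45 inputs in the declared domain: B4=T is never recorded -> dead

Answer: dead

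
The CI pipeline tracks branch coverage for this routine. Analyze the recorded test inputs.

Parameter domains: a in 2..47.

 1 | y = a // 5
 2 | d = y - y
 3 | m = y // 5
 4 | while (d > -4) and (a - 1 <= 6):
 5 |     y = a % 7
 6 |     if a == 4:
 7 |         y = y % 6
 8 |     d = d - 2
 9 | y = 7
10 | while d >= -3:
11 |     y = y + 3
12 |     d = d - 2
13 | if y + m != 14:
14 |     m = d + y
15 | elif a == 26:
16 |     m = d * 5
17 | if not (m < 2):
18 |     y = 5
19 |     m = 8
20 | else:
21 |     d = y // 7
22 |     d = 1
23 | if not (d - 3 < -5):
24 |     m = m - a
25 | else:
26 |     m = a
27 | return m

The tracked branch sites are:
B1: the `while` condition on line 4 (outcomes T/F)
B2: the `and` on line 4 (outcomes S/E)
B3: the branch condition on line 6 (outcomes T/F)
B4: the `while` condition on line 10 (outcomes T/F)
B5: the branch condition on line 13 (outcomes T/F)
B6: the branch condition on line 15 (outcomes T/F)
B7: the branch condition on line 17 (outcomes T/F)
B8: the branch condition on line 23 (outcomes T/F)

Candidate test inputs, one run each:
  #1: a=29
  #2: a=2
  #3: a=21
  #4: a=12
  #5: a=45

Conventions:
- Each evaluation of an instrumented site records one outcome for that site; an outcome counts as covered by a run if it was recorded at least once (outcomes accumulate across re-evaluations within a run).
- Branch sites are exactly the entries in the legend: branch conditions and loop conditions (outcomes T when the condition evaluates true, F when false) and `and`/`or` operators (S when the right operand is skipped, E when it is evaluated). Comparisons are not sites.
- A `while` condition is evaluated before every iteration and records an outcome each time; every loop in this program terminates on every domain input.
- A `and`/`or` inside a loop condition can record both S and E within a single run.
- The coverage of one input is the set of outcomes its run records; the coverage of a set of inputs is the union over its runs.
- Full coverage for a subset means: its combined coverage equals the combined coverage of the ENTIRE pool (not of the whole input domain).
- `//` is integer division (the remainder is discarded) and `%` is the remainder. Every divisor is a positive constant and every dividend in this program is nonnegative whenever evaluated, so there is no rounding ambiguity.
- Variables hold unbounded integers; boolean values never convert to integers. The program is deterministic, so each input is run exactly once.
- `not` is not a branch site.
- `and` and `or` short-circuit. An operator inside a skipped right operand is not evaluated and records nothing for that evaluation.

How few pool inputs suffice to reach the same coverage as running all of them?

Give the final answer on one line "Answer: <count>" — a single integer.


input #1, a=29: events B2->E, B1->F, B4->T, B4->T, B4->F, B5->F, B6->F, B7->F, B8->T; outcomes B1=F, B2=E, B4=T, B4=F, B5=F, B6=F, B7=F, B8=T
input #2, a=2: events B2->E, B1->T, B3->F, B2->E, B1->T, B3->F, B2->S, B1->F, B4->F, B5->T, B7->T, B8->F; outcomes B1=T, B1=F, B2=S, B2=E, B3=F, B4=F, B5=T, B7=T, B8=F
input #3, a=21: events B2->E, B1->F, B4->T, B4->T, B4->F, B5->T, B7->T, B8->F; outcomes B1=F, B2=E, B4=T, B4=F, B5=T, B7=T, B8=F
input #4, a=12: events B2->E, B1->F, B4->T, B4->T, B4->F, B5->T, B7->T, B8->F; outcomes B1=F, B2=E, B4=T, B4=F, B5=T, B7=T, B8=F
input #5, a=45: events B2->E, B1->F, B4->T, B4->T, B4->F, B5->F, B6->F, B7->F, B8->T; outcomes B1=F, B2=E, B4=T, B4=F, B5=F, B6=F, B7=F, B8=T
the full pool covers 14 outcomes: B1=T, B1=F, B2=S, B2=E, B3=F, B4=T, B4=F, B5=T, B5=F, B6=F, B7=T, B7=F, B8=T, B8=F
no size-1 subset reaches all 14 outcomes (best union: 9/14)
inputs {1, 2} (size 2) cover everything; no size-2 subset with a lexicographically smaller index list covers all 14
Answer: 2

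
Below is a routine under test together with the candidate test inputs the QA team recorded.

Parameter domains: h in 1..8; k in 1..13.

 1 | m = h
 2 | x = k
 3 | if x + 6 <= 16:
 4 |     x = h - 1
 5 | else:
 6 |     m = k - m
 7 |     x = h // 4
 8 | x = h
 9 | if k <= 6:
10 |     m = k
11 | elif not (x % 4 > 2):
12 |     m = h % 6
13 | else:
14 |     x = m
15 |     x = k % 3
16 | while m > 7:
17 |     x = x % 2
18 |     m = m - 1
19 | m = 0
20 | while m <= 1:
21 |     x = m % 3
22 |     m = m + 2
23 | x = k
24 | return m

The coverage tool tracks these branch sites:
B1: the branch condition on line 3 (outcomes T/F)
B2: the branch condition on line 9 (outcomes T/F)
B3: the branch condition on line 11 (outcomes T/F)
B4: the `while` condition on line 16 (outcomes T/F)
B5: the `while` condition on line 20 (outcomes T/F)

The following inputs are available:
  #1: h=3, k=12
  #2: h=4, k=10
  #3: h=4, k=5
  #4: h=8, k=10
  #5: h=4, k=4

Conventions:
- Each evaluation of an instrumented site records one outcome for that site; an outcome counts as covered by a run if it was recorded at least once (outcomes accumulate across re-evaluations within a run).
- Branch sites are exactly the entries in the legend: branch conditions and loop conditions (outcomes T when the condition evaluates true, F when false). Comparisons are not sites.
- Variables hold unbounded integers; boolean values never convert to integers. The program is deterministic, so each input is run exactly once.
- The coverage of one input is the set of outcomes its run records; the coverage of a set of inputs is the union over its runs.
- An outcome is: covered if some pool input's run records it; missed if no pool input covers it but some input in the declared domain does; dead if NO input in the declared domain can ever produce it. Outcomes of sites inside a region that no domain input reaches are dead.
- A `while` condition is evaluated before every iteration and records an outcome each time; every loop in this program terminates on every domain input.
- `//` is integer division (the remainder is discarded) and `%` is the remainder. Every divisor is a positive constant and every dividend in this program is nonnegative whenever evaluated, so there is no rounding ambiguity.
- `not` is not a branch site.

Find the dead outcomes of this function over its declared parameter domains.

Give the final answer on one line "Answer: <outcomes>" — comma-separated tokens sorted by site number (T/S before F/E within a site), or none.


checking every outcome against all 104 domain inputs:
  reachable outcomes have witnesses, e.g. B1=T (e.g. h=1, k=1), B1=F (e.g. h=1, k=11), B2=T (e.g. h=1, k=1), B2=F (e.g. h=1, k=7)
Answer: none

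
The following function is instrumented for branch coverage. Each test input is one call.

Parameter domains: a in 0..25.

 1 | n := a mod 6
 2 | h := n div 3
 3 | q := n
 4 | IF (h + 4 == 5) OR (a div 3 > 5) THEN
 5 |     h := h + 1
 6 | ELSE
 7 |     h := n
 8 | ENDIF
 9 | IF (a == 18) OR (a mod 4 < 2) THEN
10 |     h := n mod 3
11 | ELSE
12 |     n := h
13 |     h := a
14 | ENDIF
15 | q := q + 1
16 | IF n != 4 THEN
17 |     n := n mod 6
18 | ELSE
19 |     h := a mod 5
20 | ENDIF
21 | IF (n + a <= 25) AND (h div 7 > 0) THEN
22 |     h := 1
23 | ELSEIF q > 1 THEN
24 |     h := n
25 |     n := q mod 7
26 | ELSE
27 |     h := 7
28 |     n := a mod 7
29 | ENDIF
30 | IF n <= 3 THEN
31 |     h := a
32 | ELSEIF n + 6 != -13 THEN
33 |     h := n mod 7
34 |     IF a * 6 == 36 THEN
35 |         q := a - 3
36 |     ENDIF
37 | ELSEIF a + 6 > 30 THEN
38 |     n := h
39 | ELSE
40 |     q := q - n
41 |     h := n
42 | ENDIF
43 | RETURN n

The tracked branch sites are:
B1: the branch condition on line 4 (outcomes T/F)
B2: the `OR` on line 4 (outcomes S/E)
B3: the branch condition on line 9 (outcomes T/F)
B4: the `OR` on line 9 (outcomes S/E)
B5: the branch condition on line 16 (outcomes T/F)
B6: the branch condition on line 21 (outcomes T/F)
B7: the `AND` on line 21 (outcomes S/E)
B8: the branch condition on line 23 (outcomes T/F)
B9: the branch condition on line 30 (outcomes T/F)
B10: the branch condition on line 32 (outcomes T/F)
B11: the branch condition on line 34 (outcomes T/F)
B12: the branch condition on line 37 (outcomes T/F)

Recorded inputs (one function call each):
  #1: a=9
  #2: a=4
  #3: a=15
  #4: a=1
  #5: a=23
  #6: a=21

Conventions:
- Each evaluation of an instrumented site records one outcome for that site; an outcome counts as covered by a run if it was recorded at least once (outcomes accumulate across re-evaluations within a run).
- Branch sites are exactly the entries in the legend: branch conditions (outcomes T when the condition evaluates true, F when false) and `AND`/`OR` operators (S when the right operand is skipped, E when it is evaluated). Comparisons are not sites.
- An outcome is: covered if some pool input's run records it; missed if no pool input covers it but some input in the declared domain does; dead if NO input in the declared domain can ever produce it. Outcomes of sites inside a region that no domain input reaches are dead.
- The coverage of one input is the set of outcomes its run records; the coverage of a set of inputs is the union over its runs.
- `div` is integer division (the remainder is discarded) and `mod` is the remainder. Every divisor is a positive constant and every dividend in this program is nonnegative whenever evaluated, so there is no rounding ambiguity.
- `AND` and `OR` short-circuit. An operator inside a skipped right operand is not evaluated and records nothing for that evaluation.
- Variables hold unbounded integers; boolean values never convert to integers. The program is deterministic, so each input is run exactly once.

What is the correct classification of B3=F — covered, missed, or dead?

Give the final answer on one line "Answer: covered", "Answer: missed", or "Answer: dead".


B3=F is recorded by pool input(s) 3, 5 -> covered
Answer: covered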